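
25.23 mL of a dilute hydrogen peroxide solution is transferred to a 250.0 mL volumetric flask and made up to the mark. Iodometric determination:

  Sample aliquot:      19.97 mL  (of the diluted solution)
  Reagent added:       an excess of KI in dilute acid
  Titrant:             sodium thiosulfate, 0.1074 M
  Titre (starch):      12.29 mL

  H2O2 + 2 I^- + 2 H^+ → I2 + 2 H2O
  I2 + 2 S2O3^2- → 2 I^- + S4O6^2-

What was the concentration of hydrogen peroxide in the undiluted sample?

n(S2O3^2-) = 0.01229 × 0.1074 = 1.320 × 10^-3 mol
n(I2) = n(S2O3^2-)/2 = 6.600 × 10^-4 mol
n(H2O2) in the aliquot = 6.600 × 10^-4 mol (1:1 ratio)
[H2O2]_dilute = 6.600 × 10^-4 / 0.01997 = 0.03305 mol/L
[H2O2]_original = 0.03305 × 250.0/25.23 = 0.3275 mol/L

0.3275 M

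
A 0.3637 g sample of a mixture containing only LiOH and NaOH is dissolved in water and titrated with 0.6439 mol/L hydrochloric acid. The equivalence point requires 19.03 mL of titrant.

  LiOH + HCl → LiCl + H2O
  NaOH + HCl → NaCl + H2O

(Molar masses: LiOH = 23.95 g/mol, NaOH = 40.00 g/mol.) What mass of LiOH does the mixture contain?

0.1887 g

n(HCl) = 0.01903 × 0.6439 = 0.01225 mol
Let x = n(LiOH), y = n(NaOH).
Titrant: 1x + 1y = 0.01225;  mass: 23.95x + 40.00y = 0.3637
Solving, x = 7.878 × 10^-3 mol, y = 4.376 × 10^-3 mol
mass of LiOH = 7.878 × 10^-3 × 23.95 = 0.1887 g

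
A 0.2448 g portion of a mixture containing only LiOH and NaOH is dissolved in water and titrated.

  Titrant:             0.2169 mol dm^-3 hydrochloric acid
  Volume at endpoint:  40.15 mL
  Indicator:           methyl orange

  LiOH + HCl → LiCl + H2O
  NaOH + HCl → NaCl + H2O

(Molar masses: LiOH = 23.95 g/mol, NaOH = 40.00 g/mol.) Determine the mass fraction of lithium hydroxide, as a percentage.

n(HCl) = 0.04015 × 0.2169 = 8.709 × 10^-3 mol
Let x = n(LiOH), y = n(NaOH).
Titrant: 1x + 1y = 8.709 × 10^-3;  mass: 23.95x + 40.00y = 0.2448
Solving, x = 6.451 × 10^-3 mol, y = 2.257 × 10^-3 mol
mass of LiOH = 6.451 × 10^-3 × 23.95 = 0.1545 g
% LiOH = 0.1545 / 0.2448 × 100 = 63.12 %

63.12 %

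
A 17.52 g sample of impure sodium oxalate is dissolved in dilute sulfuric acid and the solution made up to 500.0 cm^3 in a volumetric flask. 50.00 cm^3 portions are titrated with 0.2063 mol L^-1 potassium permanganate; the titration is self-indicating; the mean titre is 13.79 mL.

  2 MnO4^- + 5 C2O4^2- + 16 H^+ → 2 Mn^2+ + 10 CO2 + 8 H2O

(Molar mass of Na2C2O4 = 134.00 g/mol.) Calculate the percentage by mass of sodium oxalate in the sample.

n(KMnO4) per titration = 0.01379 × 0.2063 = 2.845 × 10^-3 mol
From the 5:2 ratio, n(Na2C2O4) in each aliquot = 5/2 × 2.845 × 10^-3 = 7.112 × 10^-3 mol
n(Na2C2O4) in the whole flask = 7.112 × 10^-3 × 500.0/50.00 = 0.07112 mol
mass of Na2C2O4 = 0.07112 × 134.00 = 9.530 g
% Na2C2O4 = 9.530 / 17.52 × 100 = 54.40 %

54.40 %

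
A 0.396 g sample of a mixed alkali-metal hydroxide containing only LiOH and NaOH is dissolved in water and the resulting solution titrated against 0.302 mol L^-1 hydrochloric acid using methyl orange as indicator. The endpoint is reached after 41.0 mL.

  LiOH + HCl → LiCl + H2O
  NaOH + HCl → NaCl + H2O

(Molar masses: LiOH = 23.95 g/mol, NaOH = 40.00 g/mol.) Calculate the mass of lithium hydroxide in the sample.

0.148 g

n(HCl) = 0.0410 × 0.302 = 0.0124 mol
Let x = n(LiOH), y = n(NaOH).
Titrant: 1x + 1y = 0.0124;  mass: 23.95x + 40.00y = 0.396
Solving, x = 6.19 × 10^-3 mol, y = 6.20 × 10^-3 mol
mass of LiOH = 6.19 × 10^-3 × 23.95 = 0.148 g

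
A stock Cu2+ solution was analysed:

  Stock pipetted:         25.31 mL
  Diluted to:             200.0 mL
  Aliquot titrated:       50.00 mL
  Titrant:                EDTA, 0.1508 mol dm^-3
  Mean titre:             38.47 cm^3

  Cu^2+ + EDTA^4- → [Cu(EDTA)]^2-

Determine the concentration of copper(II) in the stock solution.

0.9168 mol/L

n(EDTA) = 0.03847 × 0.1508 = 5.801 × 10^-3 mol
n(Cu2+) in the aliquot = 5.801 × 10^-3 mol (1:1 ratio)
[Cu2+]_dilute = 5.801 × 10^-3 / 0.05000 = 0.1160 mol/L
Dilution factor = 200.0 / 25.31 = 7.902
[Cu2+]_stock = 0.1160 × 7.902 = 0.9168 mol/L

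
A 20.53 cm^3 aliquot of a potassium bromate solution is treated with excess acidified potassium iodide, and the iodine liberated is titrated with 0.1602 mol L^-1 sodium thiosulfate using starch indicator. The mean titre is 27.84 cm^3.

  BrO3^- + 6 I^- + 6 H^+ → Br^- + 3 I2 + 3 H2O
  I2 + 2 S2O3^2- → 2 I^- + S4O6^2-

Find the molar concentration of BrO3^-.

n(S2O3^2-) = 0.02784 × 0.1602 = 4.460 × 10^-3 mol
n(I2) = n(S2O3^2-)/2 = 2.230 × 10^-3 mol
From the 1:3 ratio, n(BrO3^-) in the aliquot = 1/3 × 2.230 × 10^-3 = 7.433 × 10^-4 mol
[BrO3^-] = 7.433 × 10^-4 / 0.02053 = 0.03621 mol/L

0.03621 mol/L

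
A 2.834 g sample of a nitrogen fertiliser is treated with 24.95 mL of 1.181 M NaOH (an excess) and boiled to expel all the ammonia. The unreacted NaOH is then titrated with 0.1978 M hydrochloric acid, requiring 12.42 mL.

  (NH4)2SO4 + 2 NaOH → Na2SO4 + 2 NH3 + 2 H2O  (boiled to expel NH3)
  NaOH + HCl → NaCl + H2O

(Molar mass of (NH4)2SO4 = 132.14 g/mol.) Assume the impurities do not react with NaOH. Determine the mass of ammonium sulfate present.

n(NaOH) added = 0.02495 × 1.181 = 0.02947 mol
n(HCl) used in back-titration = 0.01242 × 0.1978 = 2.457 × 10^-3 mol
n(NaOH) left over = 2.457 × 10^-3 mol (1:1 ratio)
n(NaOH) consumed by analyte = 0.02947 − 2.457 × 10^-3 = 0.02701 mol
From the 1:2 ratio, n((NH4)2SO4) = 1/2 × 0.02701 = 0.01350 mol
mass of (NH4)2SO4 = 0.01350 × 132.14 = 1.785 g

1.785 g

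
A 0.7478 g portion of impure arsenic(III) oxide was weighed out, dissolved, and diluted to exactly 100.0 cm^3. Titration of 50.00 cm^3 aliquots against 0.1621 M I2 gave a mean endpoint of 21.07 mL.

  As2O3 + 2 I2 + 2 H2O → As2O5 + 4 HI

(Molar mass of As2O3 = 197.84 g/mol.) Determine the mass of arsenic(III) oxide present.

n(I2) per titration = 0.02107 × 0.1621 = 3.415 × 10^-3 mol
From the 1:2 ratio, n(As2O3) in each aliquot = 1/2 × 3.415 × 10^-3 = 1.708 × 10^-3 mol
n(As2O3) in the whole flask = 1.708 × 10^-3 × 100.0/50.00 = 3.415 × 10^-3 mol
mass of As2O3 = 3.415 × 10^-3 × 197.84 = 0.6757 g

0.6757 g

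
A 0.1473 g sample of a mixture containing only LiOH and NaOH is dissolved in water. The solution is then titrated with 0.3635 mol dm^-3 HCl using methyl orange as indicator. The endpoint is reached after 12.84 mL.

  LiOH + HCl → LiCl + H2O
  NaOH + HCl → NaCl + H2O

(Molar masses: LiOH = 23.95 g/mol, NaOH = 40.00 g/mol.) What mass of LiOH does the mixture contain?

0.05878 g

n(HCl) = 0.01284 × 0.3635 = 4.667 × 10^-3 mol
Let x = n(LiOH), y = n(NaOH).
Titrant: 1x + 1y = 4.667 × 10^-3;  mass: 23.95x + 40.00y = 0.1473
Solving, x = 2.454 × 10^-3 mol, y = 2.213 × 10^-3 mol
mass of LiOH = 2.454 × 10^-3 × 23.95 = 0.05878 g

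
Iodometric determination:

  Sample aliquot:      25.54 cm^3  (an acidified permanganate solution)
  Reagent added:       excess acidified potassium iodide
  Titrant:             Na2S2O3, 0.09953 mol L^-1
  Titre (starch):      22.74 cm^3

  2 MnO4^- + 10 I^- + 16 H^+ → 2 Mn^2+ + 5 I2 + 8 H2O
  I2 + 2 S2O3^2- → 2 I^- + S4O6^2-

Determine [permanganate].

n(S2O3^2-) = 0.02274 × 0.09953 = 2.263 × 10^-3 mol
n(I2) = n(S2O3^2-)/2 = 1.132 × 10^-3 mol
From the 2:5 ratio, n(MnO4^-) in the aliquot = 2/5 × 1.132 × 10^-3 = 4.527 × 10^-4 mol
[MnO4^-] = 4.527 × 10^-4 / 0.02554 = 0.01772 mol/L

0.01772 mol/L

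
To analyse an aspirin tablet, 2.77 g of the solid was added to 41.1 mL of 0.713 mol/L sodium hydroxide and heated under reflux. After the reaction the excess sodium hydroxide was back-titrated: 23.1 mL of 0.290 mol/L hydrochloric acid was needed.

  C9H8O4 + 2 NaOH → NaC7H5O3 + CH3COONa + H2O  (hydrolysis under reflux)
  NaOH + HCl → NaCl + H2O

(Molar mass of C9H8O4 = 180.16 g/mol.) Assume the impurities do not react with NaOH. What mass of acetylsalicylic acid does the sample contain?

n(NaOH) added = 0.0411 × 0.713 = 0.0293 mol
n(HCl) used in back-titration = 0.0231 × 0.290 = 6.70 × 10^-3 mol
n(NaOH) left over = 6.70 × 10^-3 mol (1:1 ratio)
n(NaOH) consumed by analyte = 0.0293 − 6.70 × 10^-3 = 0.0226 mol
From the 1:2 ratio, n(C9H8O4) = 1/2 × 0.0226 = 0.0113 mol
mass of C9H8O4 = 0.0113 × 180.16 = 2.04 g

2.04 g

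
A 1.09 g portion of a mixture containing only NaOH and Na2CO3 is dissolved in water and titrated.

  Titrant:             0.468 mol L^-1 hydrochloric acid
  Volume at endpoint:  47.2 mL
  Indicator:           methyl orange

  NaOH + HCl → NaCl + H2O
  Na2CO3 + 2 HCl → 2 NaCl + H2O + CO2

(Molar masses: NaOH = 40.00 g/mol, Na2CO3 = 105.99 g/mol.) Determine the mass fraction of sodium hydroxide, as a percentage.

n(HCl) = 0.0472 × 0.468 = 0.0221 mol
Let x = n(NaOH), y = n(Na2CO3).
Titrant: 1x + 2y = 0.0221;  mass: 40.00x + 105.99y = 1.09
Solving, x = 6.21 × 10^-3 mol, y = 7.94 × 10^-3 mol
mass of NaOH = 6.21 × 10^-3 × 40.00 = 0.248 g
% NaOH = 0.248 / 1.09 × 100 = 22.8 %

22.8 %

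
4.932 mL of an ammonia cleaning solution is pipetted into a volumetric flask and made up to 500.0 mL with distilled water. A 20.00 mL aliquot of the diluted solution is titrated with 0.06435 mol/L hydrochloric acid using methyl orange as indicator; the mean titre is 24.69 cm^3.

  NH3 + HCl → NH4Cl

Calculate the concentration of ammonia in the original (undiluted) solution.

8.054 mol/L

n(HCl) = 0.02469 × 0.06435 = 1.589 × 10^-3 mol
n(NH3) in the aliquot = 1.589 × 10^-3 mol (1:1 ratio)
[NH3]_dilute = 1.589 × 10^-3 / 0.02000 = 0.07944 mol/L
Dilution factor = 500.0 / 4.932 = 101.4
[NH3]_stock = 0.07944 × 101.4 = 8.054 mol/L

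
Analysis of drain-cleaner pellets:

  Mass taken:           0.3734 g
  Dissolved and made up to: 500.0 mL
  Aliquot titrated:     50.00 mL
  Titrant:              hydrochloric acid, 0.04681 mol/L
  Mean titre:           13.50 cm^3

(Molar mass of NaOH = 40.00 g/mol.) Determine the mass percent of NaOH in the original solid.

67.70 %

NaOH + HCl → NaCl + H2O
n(HCl) per titration = 0.01350 × 0.04681 = 6.319 × 10^-4 mol
n(NaOH) in each aliquot = 6.319 × 10^-4 mol (1:1 ratio)
n(NaOH) in the whole flask = 6.319 × 10^-4 × 500.0/50.00 = 6.319 × 10^-3 mol
mass of NaOH = 6.319 × 10^-3 × 40.00 = 0.2528 g
% NaOH = 0.2528 / 0.3734 × 100 = 67.70 %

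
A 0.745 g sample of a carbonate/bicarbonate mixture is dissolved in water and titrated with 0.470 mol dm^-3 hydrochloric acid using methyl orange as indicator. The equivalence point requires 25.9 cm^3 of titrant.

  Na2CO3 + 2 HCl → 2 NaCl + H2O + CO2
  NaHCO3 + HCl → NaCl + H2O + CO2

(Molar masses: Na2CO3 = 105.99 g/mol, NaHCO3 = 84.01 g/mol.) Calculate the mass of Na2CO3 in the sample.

0.474 g

n(HCl) = 0.0259 × 0.470 = 0.0122 mol
Let x = n(Na2CO3), y = n(NaHCO3).
Titrant: 2x + 1y = 0.0122;  mass: 105.99x + 84.01y = 0.745
Solving, x = 4.48 × 10^-3 mol, y = 3.22 × 10^-3 mol
mass of Na2CO3 = 4.48 × 10^-3 × 105.99 = 0.474 g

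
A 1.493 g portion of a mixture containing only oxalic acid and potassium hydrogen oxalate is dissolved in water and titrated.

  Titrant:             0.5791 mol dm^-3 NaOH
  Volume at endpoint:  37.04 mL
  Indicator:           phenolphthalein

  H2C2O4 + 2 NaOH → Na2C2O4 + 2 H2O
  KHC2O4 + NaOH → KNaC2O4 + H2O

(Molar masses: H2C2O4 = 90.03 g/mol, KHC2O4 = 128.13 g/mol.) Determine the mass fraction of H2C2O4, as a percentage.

45.54 %

n(NaOH) = 0.03704 × 0.5791 = 0.02145 mol
Let x = n(H2C2O4), y = n(KHC2O4).
Titrant: 2x + 1y = 0.02145;  mass: 90.03x + 128.13y = 1.493
Solving, x = 7.552 × 10^-3 mol, y = 6.346 × 10^-3 mol
mass of H2C2O4 = 7.552 × 10^-3 × 90.03 = 0.6799 g
% H2C2O4 = 0.6799 / 1.493 × 100 = 45.54 %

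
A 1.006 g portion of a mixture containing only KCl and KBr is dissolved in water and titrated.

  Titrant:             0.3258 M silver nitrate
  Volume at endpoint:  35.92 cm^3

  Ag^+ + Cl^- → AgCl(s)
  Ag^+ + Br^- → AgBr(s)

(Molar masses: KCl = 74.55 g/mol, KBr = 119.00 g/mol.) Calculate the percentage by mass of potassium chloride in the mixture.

n(AgNO3) = 0.03592 × 0.3258 = 0.01170 mol
Let x = n(KCl), y = n(KBr).
Titrant: 1x + 1y = 0.01170;  mass: 74.55x + 119.00y = 1.006
Solving, x = 8.698 × 10^-3 mol, y = 3.005 × 10^-3 mol
mass of KCl = 8.698 × 10^-3 × 74.55 = 0.6484 g
% KCl = 0.6484 / 1.006 × 100 = 64.46 %

64.46 %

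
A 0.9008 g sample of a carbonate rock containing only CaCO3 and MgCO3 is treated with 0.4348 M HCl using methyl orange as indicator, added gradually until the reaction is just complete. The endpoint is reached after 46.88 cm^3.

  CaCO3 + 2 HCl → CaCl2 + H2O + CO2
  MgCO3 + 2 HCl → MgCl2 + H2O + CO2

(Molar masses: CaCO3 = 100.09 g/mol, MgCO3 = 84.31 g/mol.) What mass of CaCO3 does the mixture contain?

n(HCl) = 0.04688 × 0.4348 = 0.02038 mol
Let x = n(CaCO3), y = n(MgCO3).
Titrant: 2x + 2y = 0.02038;  mass: 100.09x + 84.31y = 0.9008
Solving, x = 2.632 × 10^-3 mol, y = 7.559 × 10^-3 mol
mass of CaCO3 = 2.632 × 10^-3 × 100.09 = 0.2635 g

0.2635 g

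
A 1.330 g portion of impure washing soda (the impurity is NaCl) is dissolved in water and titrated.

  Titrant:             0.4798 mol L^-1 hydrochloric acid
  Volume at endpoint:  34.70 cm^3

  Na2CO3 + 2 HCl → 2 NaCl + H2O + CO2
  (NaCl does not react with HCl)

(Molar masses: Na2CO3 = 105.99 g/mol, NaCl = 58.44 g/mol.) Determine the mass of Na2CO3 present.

0.8823 g

n(HCl) = 0.03470 × 0.4798 = 0.01665 mol
Let x = n(Na2CO3), y = n(NaCl).
Titrant: 2x = 0.01665;  mass: 105.99x + 58.44y = 1.330
Solving, x = 8.325 × 10^-3 mol, y = 7.661 × 10^-3 mol
mass of Na2CO3 = 8.325 × 10^-3 × 105.99 = 0.8823 g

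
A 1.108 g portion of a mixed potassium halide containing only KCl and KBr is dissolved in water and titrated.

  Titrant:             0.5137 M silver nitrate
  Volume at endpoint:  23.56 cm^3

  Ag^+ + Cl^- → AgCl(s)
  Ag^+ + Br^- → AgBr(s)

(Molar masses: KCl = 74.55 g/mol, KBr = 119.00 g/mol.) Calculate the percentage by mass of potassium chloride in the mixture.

n(AgNO3) = 0.02356 × 0.5137 = 0.01210 mol
Let x = n(KCl), y = n(KBr).
Titrant: 1x + 1y = 0.01210;  mass: 74.55x + 119.00y = 1.108
Solving, x = 7.474 × 10^-3 mol, y = 4.629 × 10^-3 mol
mass of KCl = 7.474 × 10^-3 × 74.55 = 0.5572 g
% KCl = 0.5572 / 1.108 × 100 = 50.29 %

50.29 %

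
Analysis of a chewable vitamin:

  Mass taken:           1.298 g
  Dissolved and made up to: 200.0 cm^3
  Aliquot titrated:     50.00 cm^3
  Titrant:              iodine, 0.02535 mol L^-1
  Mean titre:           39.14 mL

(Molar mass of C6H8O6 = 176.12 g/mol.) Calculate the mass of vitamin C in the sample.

C6H8O6 + I2 → C6H6O6 + 2 HI
n(I2) per titration = 0.03914 × 0.02535 = 9.922 × 10^-4 mol
n(C6H8O6) in each aliquot = 9.922 × 10^-4 mol (1:1 ratio)
n(C6H8O6) in the whole flask = 9.922 × 10^-4 × 200.0/50.00 = 3.969 × 10^-3 mol
mass of C6H8O6 = 3.969 × 10^-3 × 176.12 = 0.6990 g

0.6990 g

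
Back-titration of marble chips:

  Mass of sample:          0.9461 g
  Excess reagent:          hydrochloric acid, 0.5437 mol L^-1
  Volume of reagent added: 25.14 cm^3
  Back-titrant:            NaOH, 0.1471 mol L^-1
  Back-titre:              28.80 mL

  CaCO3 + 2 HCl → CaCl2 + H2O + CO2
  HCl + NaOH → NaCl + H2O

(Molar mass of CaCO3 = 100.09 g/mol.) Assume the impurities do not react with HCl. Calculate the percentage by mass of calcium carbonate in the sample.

49.89 %

n(HCl) added = 0.02514 × 0.5437 = 0.01367 mol
n(NaOH) used in back-titration = 0.02880 × 0.1471 = 4.236 × 10^-3 mol
n(HCl) left over = 4.236 × 10^-3 mol (1:1 ratio)
n(HCl) consumed by analyte = 0.01367 − 4.236 × 10^-3 = 9.432 × 10^-3 mol
From the 1:2 ratio, n(CaCO3) = 1/2 × 9.432 × 10^-3 = 4.716 × 10^-3 mol
mass of CaCO3 = 4.716 × 10^-3 × 100.09 = 0.4720 g
% CaCO3 = 0.4720 / 0.9461 × 100 = 49.89 %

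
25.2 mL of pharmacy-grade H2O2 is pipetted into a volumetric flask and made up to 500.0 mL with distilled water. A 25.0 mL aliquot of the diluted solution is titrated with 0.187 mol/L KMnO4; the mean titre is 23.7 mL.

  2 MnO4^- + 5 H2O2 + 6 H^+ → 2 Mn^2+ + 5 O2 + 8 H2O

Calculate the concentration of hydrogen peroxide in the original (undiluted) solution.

n(KMnO4) = 0.0237 × 0.187 = 4.43 × 10^-3 mol
From the 5:2 ratio, n(H2O2) in the aliquot = 5/2 × 4.43 × 10^-3 = 0.0111 mol
[H2O2]_dilute = 0.0111 / 0.0250 = 0.443 mol/L
Dilution factor = 500.0 / 25.2 = 19.84
[H2O2]_stock = 0.443 × 19.84 = 8.79 mol/L

8.79 mol/L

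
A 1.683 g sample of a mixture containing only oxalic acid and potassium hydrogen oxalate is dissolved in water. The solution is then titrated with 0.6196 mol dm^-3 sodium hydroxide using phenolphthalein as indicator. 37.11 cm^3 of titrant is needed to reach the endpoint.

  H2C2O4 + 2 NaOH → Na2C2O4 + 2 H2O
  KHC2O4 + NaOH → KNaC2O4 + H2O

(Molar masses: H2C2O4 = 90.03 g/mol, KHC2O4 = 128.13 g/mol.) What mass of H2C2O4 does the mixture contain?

0.6841 g

n(NaOH) = 0.03711 × 0.6196 = 0.02299 mol
Let x = n(H2C2O4), y = n(KHC2O4).
Titrant: 2x + 1y = 0.02299;  mass: 90.03x + 128.13y = 1.683
Solving, x = 7.599 × 10^-3 mol, y = 7.796 × 10^-3 mol
mass of H2C2O4 = 7.599 × 10^-3 × 90.03 = 0.6841 g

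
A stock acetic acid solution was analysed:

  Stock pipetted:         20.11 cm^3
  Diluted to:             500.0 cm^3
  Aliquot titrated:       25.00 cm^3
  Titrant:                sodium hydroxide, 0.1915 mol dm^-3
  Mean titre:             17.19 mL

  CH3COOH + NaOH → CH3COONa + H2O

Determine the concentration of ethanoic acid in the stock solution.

n(NaOH) = 0.01719 × 0.1915 = 3.292 × 10^-3 mol
n(CH3COOH) in the aliquot = 3.292 × 10^-3 mol (1:1 ratio)
[CH3COOH]_dilute = 3.292 × 10^-3 / 0.02500 = 0.1317 mol/L
Dilution factor = 500.0 / 20.11 = 24.86
[CH3COOH]_stock = 0.1317 × 24.86 = 3.274 mol/L

3.274 mol/L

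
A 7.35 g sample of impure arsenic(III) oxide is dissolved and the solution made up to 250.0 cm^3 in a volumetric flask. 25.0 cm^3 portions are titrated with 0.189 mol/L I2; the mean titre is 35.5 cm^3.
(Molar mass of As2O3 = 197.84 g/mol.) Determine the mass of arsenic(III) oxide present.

As2O3 + 2 I2 + 2 H2O → As2O5 + 4 HI
n(I2) per titration = 0.0355 × 0.189 = 6.71 × 10^-3 mol
From the 1:2 ratio, n(As2O3) in each aliquot = 1/2 × 6.71 × 10^-3 = 3.35 × 10^-3 mol
n(As2O3) in the whole flask = 3.35 × 10^-3 × 250.0/25.0 = 0.0335 mol
mass of As2O3 = 0.0335 × 197.84 = 6.64 g

6.64 g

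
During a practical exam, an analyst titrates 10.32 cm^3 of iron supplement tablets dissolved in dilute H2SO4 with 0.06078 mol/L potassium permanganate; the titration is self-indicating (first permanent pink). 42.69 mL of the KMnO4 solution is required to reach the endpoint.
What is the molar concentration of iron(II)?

MnO4^- + 5 Fe^2+ + 8 H^+ → Mn^2+ + 5 Fe^3+ + 4 H2O
n(KMnO4) = 0.04269 L × 0.06078 mol/L = 2.595 × 10^-3 mol
From the 5:1 mole ratio, n(Fe2+) = 5/1 × 2.595 × 10^-3 = 0.01297 mol
[Fe2+] = 0.01297 mol / 0.01032 L = 1.257 mol/L

1.257 mol/L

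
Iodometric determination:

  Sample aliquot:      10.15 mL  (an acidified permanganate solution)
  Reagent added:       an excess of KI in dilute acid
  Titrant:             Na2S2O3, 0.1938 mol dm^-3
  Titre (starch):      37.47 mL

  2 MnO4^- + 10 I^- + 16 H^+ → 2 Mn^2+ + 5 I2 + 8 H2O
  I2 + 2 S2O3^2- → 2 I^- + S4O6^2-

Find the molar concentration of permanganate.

0.1431 mol/L

n(S2O3^2-) = 0.03747 × 0.1938 = 7.262 × 10^-3 mol
n(I2) = n(S2O3^2-)/2 = 3.631 × 10^-3 mol
From the 2:5 ratio, n(MnO4^-) in the aliquot = 2/5 × 3.631 × 10^-3 = 1.452 × 10^-3 mol
[MnO4^-] = 1.452 × 10^-3 / 0.01015 = 0.1431 mol/L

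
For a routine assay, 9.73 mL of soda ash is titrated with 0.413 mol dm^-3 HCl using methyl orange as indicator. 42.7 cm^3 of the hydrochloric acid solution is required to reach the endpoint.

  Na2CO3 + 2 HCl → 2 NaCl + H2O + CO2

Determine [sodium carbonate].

0.906 mol/L

n(HCl) = 0.0427 L × 0.413 mol/L = 0.0176 mol
From the 1:2 mole ratio, n(Na2CO3) = 1/2 × 0.0176 = 8.82 × 10^-3 mol
[Na2CO3] = 8.82 × 10^-3 mol / 0.00973 L = 0.906 mol/L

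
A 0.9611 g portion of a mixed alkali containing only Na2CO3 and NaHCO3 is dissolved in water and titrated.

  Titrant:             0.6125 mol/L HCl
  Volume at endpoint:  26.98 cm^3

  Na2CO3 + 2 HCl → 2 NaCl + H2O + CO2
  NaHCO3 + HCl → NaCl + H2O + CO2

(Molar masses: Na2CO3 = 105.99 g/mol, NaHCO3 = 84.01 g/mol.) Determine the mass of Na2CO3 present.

n(HCl) = 0.02698 × 0.6125 = 0.01653 mol
Let x = n(Na2CO3), y = n(NaHCO3).
Titrant: 2x + 1y = 0.01653;  mass: 105.99x + 84.01y = 0.9611
Solving, x = 6.887 × 10^-3 mol, y = 2.752 × 10^-3 mol
mass of Na2CO3 = 6.887 × 10^-3 × 105.99 = 0.7299 g

0.7299 g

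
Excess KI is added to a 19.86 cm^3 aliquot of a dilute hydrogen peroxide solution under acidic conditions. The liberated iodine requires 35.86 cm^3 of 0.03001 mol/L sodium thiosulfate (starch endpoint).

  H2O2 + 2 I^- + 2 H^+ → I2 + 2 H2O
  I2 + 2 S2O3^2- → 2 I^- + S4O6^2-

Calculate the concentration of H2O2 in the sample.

n(S2O3^2-) = 0.03586 × 0.03001 = 1.076 × 10^-3 mol
n(I2) = n(S2O3^2-)/2 = 5.381 × 10^-4 mol
n(H2O2) in the aliquot = 5.381 × 10^-4 mol (1:1 ratio)
[H2O2] = 5.381 × 10^-4 / 0.01986 = 0.02709 mol/L

0.02709 mol/L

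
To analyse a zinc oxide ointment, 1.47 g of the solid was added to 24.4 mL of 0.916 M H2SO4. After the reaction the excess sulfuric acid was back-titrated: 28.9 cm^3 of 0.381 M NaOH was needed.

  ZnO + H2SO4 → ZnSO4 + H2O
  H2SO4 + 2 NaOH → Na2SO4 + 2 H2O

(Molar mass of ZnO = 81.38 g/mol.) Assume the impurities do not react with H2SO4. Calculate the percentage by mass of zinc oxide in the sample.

93.3 %

n(H2SO4) added = 0.0244 × 0.916 = 0.0224 mol
n(NaOH) used in back-titration = 0.0289 × 0.381 = 0.0110 mol
From the 1:2 ratio, n(H2SO4) left over = 1/2 × 0.0110 = 5.51 × 10^-3 mol
n(H2SO4) consumed by analyte = 0.0224 − 5.51 × 10^-3 = 0.0168 mol
n(ZnO) = 0.0168 mol (1:1 ratio)
mass of ZnO = 0.0168 × 81.38 = 1.37 g
% ZnO = 1.37 / 1.47 × 100 = 93.3 %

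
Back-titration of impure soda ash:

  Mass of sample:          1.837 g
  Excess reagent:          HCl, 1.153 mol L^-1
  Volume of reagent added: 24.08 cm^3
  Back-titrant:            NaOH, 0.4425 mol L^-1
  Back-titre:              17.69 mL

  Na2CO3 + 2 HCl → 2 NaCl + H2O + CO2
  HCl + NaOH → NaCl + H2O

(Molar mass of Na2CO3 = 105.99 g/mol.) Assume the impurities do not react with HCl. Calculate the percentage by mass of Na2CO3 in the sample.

57.51 %

n(HCl) added = 0.02408 × 1.153 = 0.02776 mol
n(NaOH) used in back-titration = 0.01769 × 0.4425 = 7.828 × 10^-3 mol
n(HCl) left over = 7.828 × 10^-3 mol (1:1 ratio)
n(HCl) consumed by analyte = 0.02776 − 7.828 × 10^-3 = 0.01994 mol
From the 1:2 ratio, n(Na2CO3) = 1/2 × 0.01994 = 9.968 × 10^-3 mol
mass of Na2CO3 = 9.968 × 10^-3 × 105.99 = 1.057 g
% Na2CO3 = 1.057 / 1.837 × 100 = 57.51 %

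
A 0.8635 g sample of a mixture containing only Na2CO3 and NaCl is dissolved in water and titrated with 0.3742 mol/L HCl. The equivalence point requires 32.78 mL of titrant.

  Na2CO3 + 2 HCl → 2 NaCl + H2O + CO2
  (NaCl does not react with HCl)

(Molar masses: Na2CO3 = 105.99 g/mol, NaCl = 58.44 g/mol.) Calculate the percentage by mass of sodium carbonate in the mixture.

75.28 %

n(HCl) = 0.03278 × 0.3742 = 0.01227 mol
Let x = n(Na2CO3), y = n(NaCl).
Titrant: 2x = 0.01227;  mass: 105.99x + 58.44y = 0.8635
Solving, x = 6.133 × 10^-3 mol, y = 3.652 × 10^-3 mol
mass of Na2CO3 = 6.133 × 10^-3 × 105.99 = 0.6501 g
% Na2CO3 = 0.6501 / 0.8635 × 100 = 75.28 %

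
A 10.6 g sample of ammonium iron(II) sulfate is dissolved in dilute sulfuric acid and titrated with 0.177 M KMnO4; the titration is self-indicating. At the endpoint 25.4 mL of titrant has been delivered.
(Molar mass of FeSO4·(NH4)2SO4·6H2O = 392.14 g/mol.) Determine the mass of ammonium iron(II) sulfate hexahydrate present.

8.81 g

MnO4^- + 5 Fe^2+ + 8 H^+ → Mn^2+ + 5 Fe^3+ + 4 H2O
n(KMnO4) = 0.0254 L × 0.177 mol/L = 4.50 × 10^-3 mol
From the 5:1 ratio, n(FeSO4·(NH4)2SO4·6H2O) = 5/1 × 4.50 × 10^-3 = 0.0225 mol
mass of FeSO4·(NH4)2SO4·6H2O = 0.0225 × 392.14 g/mol = 8.81 g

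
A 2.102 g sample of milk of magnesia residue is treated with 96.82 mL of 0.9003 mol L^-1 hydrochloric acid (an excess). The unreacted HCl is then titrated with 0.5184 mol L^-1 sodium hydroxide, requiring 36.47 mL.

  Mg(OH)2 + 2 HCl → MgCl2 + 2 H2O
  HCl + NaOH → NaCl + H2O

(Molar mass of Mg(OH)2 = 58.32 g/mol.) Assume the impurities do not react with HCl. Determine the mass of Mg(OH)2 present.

n(HCl) added = 0.09682 × 0.9003 = 0.08717 mol
n(NaOH) used in back-titration = 0.03647 × 0.5184 = 0.01891 mol
n(HCl) left over = 0.01891 mol (1:1 ratio)
n(HCl) consumed by analyte = 0.08717 − 0.01891 = 0.06826 mol
From the 1:2 ratio, n(Mg(OH)2) = 1/2 × 0.06826 = 0.03413 mol
mass of Mg(OH)2 = 0.03413 × 58.32 = 1.990 g

1.990 g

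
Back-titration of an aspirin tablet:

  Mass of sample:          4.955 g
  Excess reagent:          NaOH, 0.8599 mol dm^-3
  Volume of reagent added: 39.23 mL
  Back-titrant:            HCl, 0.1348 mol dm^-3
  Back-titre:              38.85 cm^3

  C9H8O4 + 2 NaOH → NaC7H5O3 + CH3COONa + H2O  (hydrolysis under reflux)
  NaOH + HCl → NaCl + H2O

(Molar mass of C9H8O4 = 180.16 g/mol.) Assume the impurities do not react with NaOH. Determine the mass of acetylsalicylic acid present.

2.567 g

n(NaOH) added = 0.03923 × 0.8599 = 0.03373 mol
n(HCl) used in back-titration = 0.03885 × 0.1348 = 5.237 × 10^-3 mol
n(NaOH) left over = 5.237 × 10^-3 mol (1:1 ratio)
n(NaOH) consumed by analyte = 0.03373 − 5.237 × 10^-3 = 0.02850 mol
From the 1:2 ratio, n(C9H8O4) = 1/2 × 0.02850 = 0.01425 mol
mass of C9H8O4 = 0.01425 × 180.16 = 2.567 g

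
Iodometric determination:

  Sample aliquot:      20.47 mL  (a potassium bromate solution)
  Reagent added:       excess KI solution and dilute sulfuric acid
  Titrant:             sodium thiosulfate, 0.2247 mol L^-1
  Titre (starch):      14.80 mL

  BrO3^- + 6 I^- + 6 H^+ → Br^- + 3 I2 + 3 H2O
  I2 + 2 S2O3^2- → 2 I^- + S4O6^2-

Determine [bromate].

0.02708 mol/L

n(S2O3^2-) = 0.01480 × 0.2247 = 3.326 × 10^-3 mol
n(I2) = n(S2O3^2-)/2 = 1.663 × 10^-3 mol
From the 1:3 ratio, n(BrO3^-) in the aliquot = 1/3 × 1.663 × 10^-3 = 5.543 × 10^-4 mol
[BrO3^-] = 5.543 × 10^-4 / 0.02047 = 0.02708 mol/L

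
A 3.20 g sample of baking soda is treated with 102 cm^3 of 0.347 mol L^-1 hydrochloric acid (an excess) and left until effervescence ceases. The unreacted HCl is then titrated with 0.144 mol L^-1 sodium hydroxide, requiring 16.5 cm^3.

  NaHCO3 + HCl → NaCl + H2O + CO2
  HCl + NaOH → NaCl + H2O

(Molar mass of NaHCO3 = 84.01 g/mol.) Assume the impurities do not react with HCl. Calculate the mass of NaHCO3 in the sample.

2.77 g

n(HCl) added = 0.102 × 0.347 = 0.0354 mol
n(NaOH) used in back-titration = 0.0165 × 0.144 = 2.38 × 10^-3 mol
n(HCl) left over = 2.38 × 10^-3 mol (1:1 ratio)
n(HCl) consumed by analyte = 0.0354 − 2.38 × 10^-3 = 0.0330 mol
n(NaHCO3) = 0.0330 mol (1:1 ratio)
mass of NaHCO3 = 0.0330 × 84.01 = 2.77 g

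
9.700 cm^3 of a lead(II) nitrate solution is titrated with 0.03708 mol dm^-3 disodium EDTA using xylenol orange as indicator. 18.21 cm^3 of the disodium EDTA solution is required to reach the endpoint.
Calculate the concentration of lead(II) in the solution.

Pb^2+ + EDTA^4- → [Pb(EDTA)]^2-
n(EDTA) = 0.01821 L × 0.03708 mol/L = 6.752 × 10^-4 mol
n(Pb2+) = 6.752 × 10^-4 mol (1:1 mole ratio)
[Pb2+] = 6.752 × 10^-4 mol / 0.009700 L = 0.06961 mol/L

0.06961 mol/L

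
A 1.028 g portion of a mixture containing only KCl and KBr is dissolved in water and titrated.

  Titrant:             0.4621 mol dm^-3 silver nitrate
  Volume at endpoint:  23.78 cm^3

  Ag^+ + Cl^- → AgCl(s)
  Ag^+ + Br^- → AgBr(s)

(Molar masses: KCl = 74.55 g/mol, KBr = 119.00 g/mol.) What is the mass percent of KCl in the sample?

45.63 %

n(AgNO3) = 0.02378 × 0.4621 = 0.01099 mol
Let x = n(KCl), y = n(KBr).
Titrant: 1x + 1y = 0.01099;  mass: 74.55x + 119.00y = 1.028
Solving, x = 6.292 × 10^-3 mol, y = 4.697 × 10^-3 mol
mass of KCl = 6.292 × 10^-3 × 74.55 = 0.4690 g
% KCl = 0.4690 / 1.028 × 100 = 45.63 %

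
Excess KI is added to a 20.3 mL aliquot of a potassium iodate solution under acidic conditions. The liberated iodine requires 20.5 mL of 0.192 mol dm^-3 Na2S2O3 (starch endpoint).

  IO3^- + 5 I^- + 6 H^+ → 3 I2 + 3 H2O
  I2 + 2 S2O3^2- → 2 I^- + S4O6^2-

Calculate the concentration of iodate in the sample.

0.0323 mol/L

n(S2O3^2-) = 0.0205 × 0.192 = 3.94 × 10^-3 mol
n(I2) = n(S2O3^2-)/2 = 1.97 × 10^-3 mol
From the 1:3 ratio, n(IO3^-) in the aliquot = 1/3 × 1.97 × 10^-3 = 6.56 × 10^-4 mol
[IO3^-] = 6.56 × 10^-4 / 0.0203 = 0.0323 mol/L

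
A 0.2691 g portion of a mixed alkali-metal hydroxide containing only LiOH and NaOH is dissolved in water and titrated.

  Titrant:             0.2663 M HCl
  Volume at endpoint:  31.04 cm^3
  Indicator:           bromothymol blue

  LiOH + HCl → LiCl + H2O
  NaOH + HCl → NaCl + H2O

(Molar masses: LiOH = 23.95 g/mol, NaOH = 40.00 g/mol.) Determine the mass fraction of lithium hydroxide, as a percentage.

n(HCl) = 0.03104 × 0.2663 = 8.266 × 10^-3 mol
Let x = n(LiOH), y = n(NaOH).
Titrant: 1x + 1y = 8.266 × 10^-3;  mass: 23.95x + 40.00y = 0.2691
Solving, x = 3.834 × 10^-3 mol, y = 4.432 × 10^-3 mol
mass of LiOH = 3.834 × 10^-3 × 23.95 = 0.09183 g
% LiOH = 0.09183 / 0.2691 × 100 = 34.12 %

34.12 %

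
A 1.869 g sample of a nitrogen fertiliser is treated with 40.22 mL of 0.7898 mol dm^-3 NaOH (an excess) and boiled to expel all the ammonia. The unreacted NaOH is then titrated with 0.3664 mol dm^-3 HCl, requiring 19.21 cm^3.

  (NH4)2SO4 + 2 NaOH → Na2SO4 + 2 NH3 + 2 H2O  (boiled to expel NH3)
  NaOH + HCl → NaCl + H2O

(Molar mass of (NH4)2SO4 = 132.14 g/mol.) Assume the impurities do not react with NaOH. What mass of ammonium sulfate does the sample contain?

1.634 g

n(NaOH) added = 0.04022 × 0.7898 = 0.03177 mol
n(HCl) used in back-titration = 0.01921 × 0.3664 = 7.039 × 10^-3 mol
n(NaOH) left over = 7.039 × 10^-3 mol (1:1 ratio)
n(NaOH) consumed by analyte = 0.03177 − 7.039 × 10^-3 = 0.02473 mol
From the 1:2 ratio, n((NH4)2SO4) = 1/2 × 0.02473 = 0.01236 mol
mass of (NH4)2SO4 = 0.01236 × 132.14 = 1.634 g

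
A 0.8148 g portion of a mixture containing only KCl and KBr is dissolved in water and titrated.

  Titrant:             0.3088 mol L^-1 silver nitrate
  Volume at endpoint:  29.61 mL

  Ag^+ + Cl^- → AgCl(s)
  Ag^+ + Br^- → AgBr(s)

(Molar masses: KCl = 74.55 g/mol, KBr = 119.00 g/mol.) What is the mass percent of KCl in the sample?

56.25 %

n(AgNO3) = 0.02961 × 0.3088 = 9.144 × 10^-3 mol
Let x = n(KCl), y = n(KBr).
Titrant: 1x + 1y = 9.144 × 10^-3;  mass: 74.55x + 119.00y = 0.8148
Solving, x = 6.148 × 10^-3 mol, y = 2.995 × 10^-3 mol
mass of KCl = 6.148 × 10^-3 × 74.55 = 0.4583 g
% KCl = 0.4583 / 0.8148 × 100 = 56.25 %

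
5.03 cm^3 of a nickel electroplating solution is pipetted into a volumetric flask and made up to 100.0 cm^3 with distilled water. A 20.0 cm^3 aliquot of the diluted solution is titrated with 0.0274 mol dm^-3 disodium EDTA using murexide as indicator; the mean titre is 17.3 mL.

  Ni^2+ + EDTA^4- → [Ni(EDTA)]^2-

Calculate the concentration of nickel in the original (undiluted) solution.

n(EDTA) = 0.0173 × 0.0274 = 4.74 × 10^-4 mol
n(Ni2+) in the aliquot = 4.74 × 10^-4 mol (1:1 ratio)
[Ni2+]_dilute = 4.74 × 10^-4 / 0.0200 = 0.0237 mol/L
Dilution factor = 100.0 / 5.03 = 19.88
[Ni2+]_stock = 0.0237 × 19.88 = 0.471 mol/L

0.471 mol/L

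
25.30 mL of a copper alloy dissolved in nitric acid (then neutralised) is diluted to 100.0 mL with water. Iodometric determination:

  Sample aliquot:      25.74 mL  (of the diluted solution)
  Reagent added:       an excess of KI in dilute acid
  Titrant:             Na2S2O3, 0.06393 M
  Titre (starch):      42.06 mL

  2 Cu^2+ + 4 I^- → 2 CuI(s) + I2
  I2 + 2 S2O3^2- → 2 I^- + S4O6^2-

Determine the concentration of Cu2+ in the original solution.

n(S2O3^2-) = 0.04206 × 0.06393 = 2.689 × 10^-3 mol
n(I2) = n(S2O3^2-)/2 = 1.344 × 10^-3 mol
From the 2:1 ratio, n(Cu2+) in the aliquot = 2/1 × 1.344 × 10^-3 = 2.689 × 10^-3 mol
[Cu2+]_dilute = 2.689 × 10^-3 / 0.02574 = 0.1045 mol/L
[Cu2+]_original = 0.1045 × 100.0/25.30 = 0.4129 mol/L

0.4129 M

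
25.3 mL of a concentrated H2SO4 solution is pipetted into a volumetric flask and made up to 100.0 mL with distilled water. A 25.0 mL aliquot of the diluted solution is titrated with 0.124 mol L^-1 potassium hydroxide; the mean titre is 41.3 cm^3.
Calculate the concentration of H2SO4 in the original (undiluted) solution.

0.405 mol/L

H2SO4 + 2 KOH → K2SO4 + 2 H2O
n(KOH) = 0.0413 × 0.124 = 5.12 × 10^-3 mol
From the 1:2 ratio, n(H2SO4) in the aliquot = 1/2 × 5.12 × 10^-3 = 2.56 × 10^-3 mol
[H2SO4]_dilute = 2.56 × 10^-3 / 0.0250 = 0.102 mol/L
Dilution factor = 100.0 / 25.3 = 3.953
[H2SO4]_stock = 0.102 × 3.953 = 0.405 mol/L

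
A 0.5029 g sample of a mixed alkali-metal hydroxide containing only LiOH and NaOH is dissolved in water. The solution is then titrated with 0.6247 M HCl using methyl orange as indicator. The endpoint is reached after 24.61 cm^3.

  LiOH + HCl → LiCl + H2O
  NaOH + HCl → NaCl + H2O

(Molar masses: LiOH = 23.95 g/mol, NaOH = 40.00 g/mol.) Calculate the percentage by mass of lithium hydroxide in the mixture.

n(HCl) = 0.02461 × 0.6247 = 0.01537 mol
Let x = n(LiOH), y = n(NaOH).
Titrant: 1x + 1y = 0.01537;  mass: 23.95x + 40.00y = 0.5029
Solving, x = 6.982 × 10^-3 mol, y = 8.392 × 10^-3 mol
mass of LiOH = 6.982 × 10^-3 × 23.95 = 0.1672 g
% LiOH = 0.1672 / 0.5029 × 100 = 33.25 %

33.25 %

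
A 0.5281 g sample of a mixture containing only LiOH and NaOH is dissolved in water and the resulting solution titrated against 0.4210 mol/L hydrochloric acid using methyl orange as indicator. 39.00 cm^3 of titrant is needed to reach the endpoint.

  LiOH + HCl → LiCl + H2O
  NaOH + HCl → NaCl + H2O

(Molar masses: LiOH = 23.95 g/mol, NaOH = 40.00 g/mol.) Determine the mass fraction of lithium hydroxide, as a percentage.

n(HCl) = 0.03900 × 0.4210 = 0.01642 mol
Let x = n(LiOH), y = n(NaOH).
Titrant: 1x + 1y = 0.01642;  mass: 23.95x + 40.00y = 0.5281
Solving, x = 8.016 × 10^-3 mol, y = 8.403 × 10^-3 mol
mass of LiOH = 8.016 × 10^-3 × 23.95 = 0.1920 g
% LiOH = 0.1920 / 0.5281 × 100 = 36.35 %

36.35 %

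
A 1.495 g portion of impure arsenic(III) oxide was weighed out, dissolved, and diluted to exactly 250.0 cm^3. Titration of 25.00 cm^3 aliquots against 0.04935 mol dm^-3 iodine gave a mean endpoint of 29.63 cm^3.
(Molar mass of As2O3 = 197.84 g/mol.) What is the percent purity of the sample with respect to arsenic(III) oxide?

96.75 %

As2O3 + 2 I2 + 2 H2O → As2O5 + 4 HI
n(I2) per titration = 0.02963 × 0.04935 = 1.462 × 10^-3 mol
From the 1:2 ratio, n(As2O3) in each aliquot = 1/2 × 1.462 × 10^-3 = 7.311 × 10^-4 mol
n(As2O3) in the whole flask = 7.311 × 10^-4 × 250.0/25.00 = 7.311 × 10^-3 mol
mass of As2O3 = 7.311 × 10^-3 × 197.84 = 1.446 g
% As2O3 = 1.446 / 1.495 × 100 = 96.75 %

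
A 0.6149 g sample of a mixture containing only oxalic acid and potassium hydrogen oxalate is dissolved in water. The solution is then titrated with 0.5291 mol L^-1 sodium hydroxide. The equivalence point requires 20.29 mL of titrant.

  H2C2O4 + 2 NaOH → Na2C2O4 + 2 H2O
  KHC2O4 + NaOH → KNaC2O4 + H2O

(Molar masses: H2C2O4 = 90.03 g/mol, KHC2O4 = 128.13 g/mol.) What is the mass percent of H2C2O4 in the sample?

n(NaOH) = 0.02029 × 0.5291 = 0.01074 mol
Let x = n(H2C2O4), y = n(KHC2O4).
Titrant: 2x + 1y = 0.01074;  mass: 90.03x + 128.13y = 0.6149
Solving, x = 4.576 × 10^-3 mol, y = 1.584 × 10^-3 mol
mass of H2C2O4 = 4.576 × 10^-3 × 90.03 = 0.4120 g
% H2C2O4 = 0.4120 / 0.6149 × 100 = 67.00 %

67.00 %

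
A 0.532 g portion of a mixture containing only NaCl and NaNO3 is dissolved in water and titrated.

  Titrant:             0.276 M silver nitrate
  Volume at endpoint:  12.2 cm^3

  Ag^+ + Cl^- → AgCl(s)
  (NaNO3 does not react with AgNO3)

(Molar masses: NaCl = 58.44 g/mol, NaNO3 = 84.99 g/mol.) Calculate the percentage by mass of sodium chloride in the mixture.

37.0 %

n(AgNO3) = 0.0122 × 0.276 = 3.37 × 10^-3 mol
Let x = n(NaCl), y = n(NaNO3).
Titrant: 1x = 3.37 × 10^-3;  mass: 58.44x + 84.99y = 0.532
Solving, x = 3.37 × 10^-3 mol, y = 3.94 × 10^-3 mol
mass of NaCl = 3.37 × 10^-3 × 58.44 = 0.197 g
% NaCl = 0.197 / 0.532 × 100 = 37.0 %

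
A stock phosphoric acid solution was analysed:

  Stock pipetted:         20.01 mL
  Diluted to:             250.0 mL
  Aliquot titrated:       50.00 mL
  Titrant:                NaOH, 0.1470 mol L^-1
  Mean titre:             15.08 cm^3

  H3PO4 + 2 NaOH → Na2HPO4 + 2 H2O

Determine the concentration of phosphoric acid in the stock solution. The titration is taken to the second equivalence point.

n(NaOH) = 0.01508 × 0.1470 = 2.217 × 10^-3 mol
From the 1:2 ratio, n(H3PO4) in the aliquot = 1/2 × 2.217 × 10^-3 = 1.108 × 10^-3 mol
[H3PO4]_dilute = 1.108 × 10^-3 / 0.05000 = 0.02217 mol/L
Dilution factor = 250.0 / 20.01 = 12.49
[H3PO4]_stock = 0.02217 × 12.49 = 0.2770 mol/L

0.2770 mol/L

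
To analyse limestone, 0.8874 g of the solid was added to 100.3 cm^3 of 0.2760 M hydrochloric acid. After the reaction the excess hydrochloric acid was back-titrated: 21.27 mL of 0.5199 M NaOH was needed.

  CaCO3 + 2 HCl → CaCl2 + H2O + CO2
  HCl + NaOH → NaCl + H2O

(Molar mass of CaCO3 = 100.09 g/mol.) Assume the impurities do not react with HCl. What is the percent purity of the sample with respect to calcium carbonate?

n(HCl) added = 0.1003 × 0.2760 = 0.02768 mol
n(NaOH) used in back-titration = 0.02127 × 0.5199 = 0.01106 mol
n(HCl) left over = 0.01106 mol (1:1 ratio)
n(HCl) consumed by analyte = 0.02768 − 0.01106 = 0.01662 mol
From the 1:2 ratio, n(CaCO3) = 1/2 × 0.01662 = 8.312 × 10^-3 mol
mass of CaCO3 = 8.312 × 10^-3 × 100.09 = 0.8320 g
% CaCO3 = 0.8320 / 0.8874 × 100 = 93.75 %

93.75 %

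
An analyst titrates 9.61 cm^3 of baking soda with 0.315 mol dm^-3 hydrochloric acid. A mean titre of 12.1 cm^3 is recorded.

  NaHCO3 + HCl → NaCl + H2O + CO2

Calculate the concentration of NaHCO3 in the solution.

0.397 mol/L

n(HCl) = 0.0121 L × 0.315 mol/L = 3.81 × 10^-3 mol
n(NaHCO3) = 3.81 × 10^-3 mol (1:1 mole ratio)
[NaHCO3] = 3.81 × 10^-3 mol / 0.00961 L = 0.397 mol/L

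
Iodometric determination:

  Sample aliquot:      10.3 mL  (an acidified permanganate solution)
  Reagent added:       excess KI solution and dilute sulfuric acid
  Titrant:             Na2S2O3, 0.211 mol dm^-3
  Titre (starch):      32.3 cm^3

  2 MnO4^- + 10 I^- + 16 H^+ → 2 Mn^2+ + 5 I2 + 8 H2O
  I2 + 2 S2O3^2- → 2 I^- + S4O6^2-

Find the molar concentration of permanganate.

0.132 mol/L

n(S2O3^2-) = 0.0323 × 0.211 = 6.82 × 10^-3 mol
n(I2) = n(S2O3^2-)/2 = 3.41 × 10^-3 mol
From the 2:5 ratio, n(MnO4^-) in the aliquot = 2/5 × 3.41 × 10^-3 = 1.36 × 10^-3 mol
[MnO4^-] = 1.36 × 10^-3 / 0.0103 = 0.132 mol/L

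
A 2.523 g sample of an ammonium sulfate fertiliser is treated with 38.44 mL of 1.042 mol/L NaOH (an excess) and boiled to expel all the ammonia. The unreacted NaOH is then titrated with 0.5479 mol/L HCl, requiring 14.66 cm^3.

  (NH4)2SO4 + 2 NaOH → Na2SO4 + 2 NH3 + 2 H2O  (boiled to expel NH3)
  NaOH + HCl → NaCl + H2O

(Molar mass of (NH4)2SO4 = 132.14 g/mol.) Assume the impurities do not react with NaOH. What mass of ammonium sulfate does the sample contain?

2.116 g

n(NaOH) added = 0.03844 × 1.042 = 0.04005 mol
n(HCl) used in back-titration = 0.01466 × 0.5479 = 8.032 × 10^-3 mol
n(NaOH) left over = 8.032 × 10^-3 mol (1:1 ratio)
n(NaOH) consumed by analyte = 0.04005 − 8.032 × 10^-3 = 0.03202 mol
From the 1:2 ratio, n((NH4)2SO4) = 1/2 × 0.03202 = 0.01601 mol
mass of (NH4)2SO4 = 0.01601 × 132.14 = 2.116 g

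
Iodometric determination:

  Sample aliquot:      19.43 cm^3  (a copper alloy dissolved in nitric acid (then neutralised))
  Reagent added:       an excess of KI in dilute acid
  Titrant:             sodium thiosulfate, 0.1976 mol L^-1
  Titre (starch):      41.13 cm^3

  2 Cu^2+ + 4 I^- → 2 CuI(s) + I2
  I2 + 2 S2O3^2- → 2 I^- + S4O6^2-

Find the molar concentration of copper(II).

0.4183 mol/L

n(S2O3^2-) = 0.04113 × 0.1976 = 8.127 × 10^-3 mol
n(I2) = n(S2O3^2-)/2 = 4.064 × 10^-3 mol
From the 2:1 ratio, n(Cu2+) in the aliquot = 2/1 × 4.064 × 10^-3 = 8.127 × 10^-3 mol
[Cu2+] = 8.127 × 10^-3 / 0.01943 = 0.4183 mol/L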